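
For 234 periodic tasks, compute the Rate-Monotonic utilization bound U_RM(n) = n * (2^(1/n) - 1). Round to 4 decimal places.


Compute 2^(1/234) = 1.0029665590
Subtract 1: 1.0029665590 - 1 = 0.0029665590
Multiply by n: 234 * 0.0029665590 = 0.6941748060
Round to 4 dp: 0.6942

0.6942


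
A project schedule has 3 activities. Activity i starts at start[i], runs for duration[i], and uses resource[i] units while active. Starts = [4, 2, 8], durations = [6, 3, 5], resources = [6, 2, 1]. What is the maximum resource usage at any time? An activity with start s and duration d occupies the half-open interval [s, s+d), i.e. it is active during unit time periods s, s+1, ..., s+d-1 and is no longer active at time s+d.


Each activity i is active on [start_i, start_i + duration_i).
Compute total resource usage per time slot:
  t=0: active resources = [], total = 0
  t=1: active resources = [], total = 0
  t=2: active resources = [2], total = 2
  t=3: active resources = [2], total = 2
  t=4: active resources = [6, 2], total = 8
  t=5: active resources = [6], total = 6
  t=6: active resources = [6], total = 6
  t=7: active resources = [6], total = 6
  t=8: active resources = [6, 1], total = 7
  t=9: active resources = [6, 1], total = 7
  t=10: active resources = [1], total = 1
  t=11: active resources = [1], total = 1
  t=12: active resources = [1], total = 1
Peak resource demand = 8

8


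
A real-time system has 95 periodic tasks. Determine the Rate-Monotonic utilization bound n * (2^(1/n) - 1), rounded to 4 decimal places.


Compute 2^(1/95) = 1.0073229689
Subtract 1: 1.0073229689 - 1 = 0.0073229689
Multiply by n: 95 * 0.0073229689 = 0.6956820455
Round to 4 dp: 0.6957

0.6957


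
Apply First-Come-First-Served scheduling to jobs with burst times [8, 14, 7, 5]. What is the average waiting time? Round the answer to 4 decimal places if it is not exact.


FCFS order (as given): [8, 14, 7, 5]
Waiting times:
  Job 1: wait = 0
  Job 2: wait = 8
  Job 3: wait = 22
  Job 4: wait = 29
Sum of waiting times = 59
Average waiting time = 59/4 = 14.75

14.75


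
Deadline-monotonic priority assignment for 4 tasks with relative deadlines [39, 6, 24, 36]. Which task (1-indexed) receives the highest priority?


Sort tasks by relative deadline (ascending):
  Task 2: deadline = 6
  Task 3: deadline = 24
  Task 4: deadline = 36
  Task 1: deadline = 39
Priority order (highest first): [2, 3, 4, 1]
Highest priority task = 2

2


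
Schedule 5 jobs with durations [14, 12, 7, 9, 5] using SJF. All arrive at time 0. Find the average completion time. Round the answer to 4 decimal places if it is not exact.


SJF order (ascending): [5, 7, 9, 12, 14]
Completion times:
  Job 1: burst=5, C=5
  Job 2: burst=7, C=12
  Job 3: burst=9, C=21
  Job 4: burst=12, C=33
  Job 5: burst=14, C=47
Average completion = 118/5 = 23.6

23.6


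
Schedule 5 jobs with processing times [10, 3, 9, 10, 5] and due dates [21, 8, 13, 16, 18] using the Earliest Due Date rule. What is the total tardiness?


Sort by due date (EDD order): [(3, 8), (9, 13), (10, 16), (5, 18), (10, 21)]
Compute completion times and tardiness:
  Job 1: p=3, d=8, C=3, tardiness=max(0,3-8)=0
  Job 2: p=9, d=13, C=12, tardiness=max(0,12-13)=0
  Job 3: p=10, d=16, C=22, tardiness=max(0,22-16)=6
  Job 4: p=5, d=18, C=27, tardiness=max(0,27-18)=9
  Job 5: p=10, d=21, C=37, tardiness=max(0,37-21)=16
Total tardiness = 31

31


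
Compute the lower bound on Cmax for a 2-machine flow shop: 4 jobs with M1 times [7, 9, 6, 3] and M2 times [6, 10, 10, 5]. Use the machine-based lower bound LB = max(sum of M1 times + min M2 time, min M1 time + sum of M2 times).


LB1 = sum(M1 times) + min(M2 times) = 25 + 5 = 30
LB2 = min(M1 times) + sum(M2 times) = 3 + 31 = 34
Lower bound = max(LB1, LB2) = max(30, 34) = 34

34


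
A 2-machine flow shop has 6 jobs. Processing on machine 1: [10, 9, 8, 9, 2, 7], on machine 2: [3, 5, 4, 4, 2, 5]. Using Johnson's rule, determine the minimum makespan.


Apply Johnson's rule:
  Group 1 (a <= b): [(5, 2, 2)]
  Group 2 (a > b): [(2, 9, 5), (6, 7, 5), (3, 8, 4), (4, 9, 4), (1, 10, 3)]
Optimal job order: [5, 2, 6, 3, 4, 1]
Schedule:
  Job 5: M1 done at 2, M2 done at 4
  Job 2: M1 done at 11, M2 done at 16
  Job 6: M1 done at 18, M2 done at 23
  Job 3: M1 done at 26, M2 done at 30
  Job 4: M1 done at 35, M2 done at 39
  Job 1: M1 done at 45, M2 done at 48
Makespan = 48

48


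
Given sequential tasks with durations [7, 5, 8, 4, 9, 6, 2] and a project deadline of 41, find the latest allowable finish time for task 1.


LF(activity 1) = deadline - sum of successor durations
Successors: activities 2 through 7 with durations [5, 8, 4, 9, 6, 2]
Sum of successor durations = 34
LF = 41 - 34 = 7

7


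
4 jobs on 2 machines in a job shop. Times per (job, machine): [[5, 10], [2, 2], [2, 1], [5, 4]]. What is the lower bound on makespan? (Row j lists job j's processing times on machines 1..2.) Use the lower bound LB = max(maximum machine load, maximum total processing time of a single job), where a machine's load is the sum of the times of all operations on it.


Machine loads:
  Machine 1: 5 + 2 + 2 + 5 = 14
  Machine 2: 10 + 2 + 1 + 4 = 17
Max machine load = 17
Job totals:
  Job 1: 15
  Job 2: 4
  Job 3: 3
  Job 4: 9
Max job total = 15
Lower bound = max(17, 15) = 17

17


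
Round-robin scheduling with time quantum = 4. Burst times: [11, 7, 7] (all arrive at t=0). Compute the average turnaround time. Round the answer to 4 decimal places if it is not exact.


Time quantum = 4
Execution trace:
  J1 runs 4 units, time = 4
  J2 runs 4 units, time = 8
  J3 runs 4 units, time = 12
  J1 runs 4 units, time = 16
  J2 runs 3 units, time = 19
  J3 runs 3 units, time = 22
  J1 runs 3 units, time = 25
Finish times: [25, 19, 22]
Average turnaround = 66/3 = 22.0

22.0


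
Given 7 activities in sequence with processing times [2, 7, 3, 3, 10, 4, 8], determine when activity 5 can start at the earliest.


Activity 5 starts after activities 1 through 4 complete.
Predecessor durations: [2, 7, 3, 3]
ES = 2 + 7 + 3 + 3 = 15

15


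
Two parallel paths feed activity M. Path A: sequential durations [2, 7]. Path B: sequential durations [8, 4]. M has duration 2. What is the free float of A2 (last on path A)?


ES(A2) = sum of predecessors on chain A = 2
EF(A2) = ES + duration = 2 + 7 = 9
Successor of A2 is M. ES(M) = max(sum(A), sum(B)) = max(9, 12) = 12
Free float = ES(successor) - EF(current) = 12 - 9 = 3

3


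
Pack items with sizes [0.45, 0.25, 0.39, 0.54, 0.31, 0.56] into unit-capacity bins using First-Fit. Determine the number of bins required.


Place items sequentially using First-Fit:
  Item 0.45 -> new Bin 1
  Item 0.25 -> Bin 1 (now 0.7)
  Item 0.39 -> new Bin 2
  Item 0.54 -> Bin 2 (now 0.93)
  Item 0.31 -> new Bin 3
  Item 0.56 -> Bin 3 (now 0.87)
Total bins used = 3

3


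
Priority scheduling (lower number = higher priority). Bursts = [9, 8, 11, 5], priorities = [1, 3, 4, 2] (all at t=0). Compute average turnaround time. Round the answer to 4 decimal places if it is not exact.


Sort by priority (ascending = highest first):
Order: [(1, 9), (2, 5), (3, 8), (4, 11)]
Completion times:
  Priority 1, burst=9, C=9
  Priority 2, burst=5, C=14
  Priority 3, burst=8, C=22
  Priority 4, burst=11, C=33
Average turnaround = 78/4 = 19.5

19.5


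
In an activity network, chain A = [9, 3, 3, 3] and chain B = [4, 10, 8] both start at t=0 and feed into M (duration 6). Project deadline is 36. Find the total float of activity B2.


Forward pass: ES(B2) = sum of predecessors on chain B = 4
EF = ES + duration = 4 + 10 = 14
Backward pass: LF(M) = deadline = 36; LS(M) = 36 - 6 = 30
LF(B2) = LS(M) - sum(successors on chain B) = 30 - 8 = 22
LS = LF - duration = 22 - 10 = 12
Total float = LS - ES = 12 - 4 = 8

8


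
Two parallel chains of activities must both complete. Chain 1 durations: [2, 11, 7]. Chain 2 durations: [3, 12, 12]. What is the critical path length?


Path A total = 2 + 11 + 7 = 20
Path B total = 3 + 12 + 12 = 27
Critical path = longest path = max(20, 27) = 27

27


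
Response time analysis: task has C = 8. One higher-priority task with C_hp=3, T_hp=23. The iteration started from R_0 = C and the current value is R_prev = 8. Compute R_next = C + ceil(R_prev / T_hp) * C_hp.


R_next = C + ceil(R_prev / T_hp) * C_hp
ceil(8 / 23) = ceil(0.3478) = 1
Interference = 1 * 3 = 3
R_next = 8 + 3 = 11

11


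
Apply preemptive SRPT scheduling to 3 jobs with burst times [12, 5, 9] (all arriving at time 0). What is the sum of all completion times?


Since all jobs arrive at t=0, SRPT equals SPT ordering.
SPT order: [5, 9, 12]
Completion times:
  Job 1: p=5, C=5
  Job 2: p=9, C=14
  Job 3: p=12, C=26
Total completion time = 5 + 14 + 26 = 45

45


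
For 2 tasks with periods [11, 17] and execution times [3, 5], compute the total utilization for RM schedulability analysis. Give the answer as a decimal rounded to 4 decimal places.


Compute individual utilizations (exact fractions):
  Task 1: C/T = 3/11 (approx. 0.2727)
  Task 2: C/T = 5/17 (approx. 0.2941)
Total utilization U = 3/11 + 5/17 = 106/187
Rounded to 4 decimal places: U = 0.5668
RM (Liu & Layland) bound for 2 tasks = 0.828427; compare with U = 106/187 (approx. 0.566845)
U <= bound, so schedulable by RM sufficient condition.

0.5668


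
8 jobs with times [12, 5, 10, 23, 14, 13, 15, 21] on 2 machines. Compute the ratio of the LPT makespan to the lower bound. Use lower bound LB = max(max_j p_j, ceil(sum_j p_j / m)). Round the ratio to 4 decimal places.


LPT order: [23, 21, 15, 14, 13, 12, 10, 5]
Machine loads after assignment: [59, 54]
LPT makespan = 59
Lower bound = max(max_job, ceil(total/2)) = max(23, 57) = 57
Ratio = 59 / 57 = 1.0351

1.0351


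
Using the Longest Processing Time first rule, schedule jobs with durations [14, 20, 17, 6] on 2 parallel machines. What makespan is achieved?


Sort jobs in decreasing order (LPT): [20, 17, 14, 6]
Assign each job to the least loaded machine:
  Machine 1: jobs [20, 6], load = 26
  Machine 2: jobs [17, 14], load = 31
Makespan = max load = 31

31


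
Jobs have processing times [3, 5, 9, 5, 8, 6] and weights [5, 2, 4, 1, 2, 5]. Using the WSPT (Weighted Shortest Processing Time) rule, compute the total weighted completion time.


Compute p/w ratios and sort ascending (WSPT): [(3, 5), (6, 5), (9, 4), (5, 2), (8, 2), (5, 1)]
Compute weighted completion times:
  Job (p=3,w=5): C=3, w*C=5*3=15
  Job (p=6,w=5): C=9, w*C=5*9=45
  Job (p=9,w=4): C=18, w*C=4*18=72
  Job (p=5,w=2): C=23, w*C=2*23=46
  Job (p=8,w=2): C=31, w*C=2*31=62
  Job (p=5,w=1): C=36, w*C=1*36=36
Total weighted completion time = 276

276


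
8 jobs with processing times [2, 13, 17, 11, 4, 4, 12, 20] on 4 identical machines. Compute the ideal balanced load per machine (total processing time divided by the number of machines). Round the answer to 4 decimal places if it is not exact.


Total processing time = 2 + 13 + 17 + 11 + 4 + 4 + 12 + 20 = 83
Number of machines = 4
Ideal balanced load = 83 / 4 = 20.75

20.75


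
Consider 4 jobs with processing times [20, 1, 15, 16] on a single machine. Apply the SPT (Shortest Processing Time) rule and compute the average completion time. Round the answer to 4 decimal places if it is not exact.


Sort jobs by processing time (SPT order): [1, 15, 16, 20]
Compute completion times sequentially:
  Job 1: processing = 1, completes at 1
  Job 2: processing = 15, completes at 16
  Job 3: processing = 16, completes at 32
  Job 4: processing = 20, completes at 52
Sum of completion times = 101
Average completion time = 101/4 = 25.25

25.25


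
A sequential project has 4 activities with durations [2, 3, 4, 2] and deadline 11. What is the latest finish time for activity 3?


LF(activity 3) = deadline - sum of successor durations
Successors: activities 4 through 4 with durations [2]
Sum of successor durations = 2
LF = 11 - 2 = 9

9


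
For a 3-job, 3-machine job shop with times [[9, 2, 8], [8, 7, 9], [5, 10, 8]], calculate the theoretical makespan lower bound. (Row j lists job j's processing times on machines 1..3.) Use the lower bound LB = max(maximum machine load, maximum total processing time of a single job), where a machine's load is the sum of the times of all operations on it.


Machine loads:
  Machine 1: 9 + 8 + 5 = 22
  Machine 2: 2 + 7 + 10 = 19
  Machine 3: 8 + 9 + 8 = 25
Max machine load = 25
Job totals:
  Job 1: 19
  Job 2: 24
  Job 3: 23
Max job total = 24
Lower bound = max(25, 24) = 25

25


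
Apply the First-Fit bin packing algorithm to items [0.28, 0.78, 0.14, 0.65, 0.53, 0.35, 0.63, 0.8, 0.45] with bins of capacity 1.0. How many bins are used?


Place items sequentially using First-Fit:
  Item 0.28 -> new Bin 1
  Item 0.78 -> new Bin 2
  Item 0.14 -> Bin 1 (now 0.42)
  Item 0.65 -> new Bin 3
  Item 0.53 -> Bin 1 (now 0.95)
  Item 0.35 -> Bin 3 (now 1.0)
  Item 0.63 -> new Bin 4
  Item 0.8 -> new Bin 5
  Item 0.45 -> new Bin 6
Total bins used = 6

6


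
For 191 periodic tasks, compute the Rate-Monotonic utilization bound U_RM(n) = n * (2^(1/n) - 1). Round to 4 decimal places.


Compute 2^(1/191) = 1.0036356358
Subtract 1: 1.0036356358 - 1 = 0.0036356358
Multiply by n: 191 * 0.0036356358 = 0.6944064378
Round to 4 dp: 0.6944

0.6944


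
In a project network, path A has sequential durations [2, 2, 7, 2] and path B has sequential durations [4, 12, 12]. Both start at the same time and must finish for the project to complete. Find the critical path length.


Path A total = 2 + 2 + 7 + 2 = 13
Path B total = 4 + 12 + 12 = 28
Critical path = longest path = max(13, 28) = 28

28


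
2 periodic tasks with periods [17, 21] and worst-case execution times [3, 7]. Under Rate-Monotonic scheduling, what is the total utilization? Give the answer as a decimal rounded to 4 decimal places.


Compute individual utilizations (exact fractions):
  Task 1: C/T = 3/17 (approx. 0.1765)
  Task 2: C/T = 7/21 = 1/3 (approx. 0.3333)
Total utilization U = 3/17 + 1/3 = 26/51
Rounded to 4 decimal places: U = 0.5098
RM (Liu & Layland) bound for 2 tasks = 0.828427; compare with U = 26/51 (approx. 0.509804)
U <= bound, so schedulable by RM sufficient condition.

0.5098


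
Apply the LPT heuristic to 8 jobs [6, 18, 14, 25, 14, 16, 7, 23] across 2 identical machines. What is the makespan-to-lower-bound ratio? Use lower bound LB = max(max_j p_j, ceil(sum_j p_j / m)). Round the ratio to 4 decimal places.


LPT order: [25, 23, 18, 16, 14, 14, 7, 6]
Machine loads after assignment: [62, 61]
LPT makespan = 62
Lower bound = max(max_job, ceil(total/2)) = max(25, 62) = 62
Ratio = 62 / 62 = 1.0

1.0


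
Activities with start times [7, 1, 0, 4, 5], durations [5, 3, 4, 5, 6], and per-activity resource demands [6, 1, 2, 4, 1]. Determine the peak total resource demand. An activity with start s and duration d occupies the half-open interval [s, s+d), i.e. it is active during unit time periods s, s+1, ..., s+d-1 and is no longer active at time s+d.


Each activity i is active on [start_i, start_i + duration_i).
Compute total resource usage per time slot:
  t=0: active resources = [2], total = 2
  t=1: active resources = [1, 2], total = 3
  t=2: active resources = [1, 2], total = 3
  t=3: active resources = [1, 2], total = 3
  t=4: active resources = [4], total = 4
  t=5: active resources = [4, 1], total = 5
  t=6: active resources = [4, 1], total = 5
  t=7: active resources = [6, 4, 1], total = 11
  t=8: active resources = [6, 4, 1], total = 11
  t=9: active resources = [6, 1], total = 7
  t=10: active resources = [6, 1], total = 7
  t=11: active resources = [6], total = 6
Peak resource demand = 11

11


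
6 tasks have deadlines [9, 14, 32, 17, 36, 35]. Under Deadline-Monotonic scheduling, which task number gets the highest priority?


Sort tasks by relative deadline (ascending):
  Task 1: deadline = 9
  Task 2: deadline = 14
  Task 4: deadline = 17
  Task 3: deadline = 32
  Task 6: deadline = 35
  Task 5: deadline = 36
Priority order (highest first): [1, 2, 4, 3, 6, 5]
Highest priority task = 1

1


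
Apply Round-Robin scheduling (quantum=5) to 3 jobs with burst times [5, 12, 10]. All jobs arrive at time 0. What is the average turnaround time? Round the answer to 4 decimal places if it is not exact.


Time quantum = 5
Execution trace:
  J1 runs 5 units, time = 5
  J2 runs 5 units, time = 10
  J3 runs 5 units, time = 15
  J2 runs 5 units, time = 20
  J3 runs 5 units, time = 25
  J2 runs 2 units, time = 27
Finish times: [5, 27, 25]
Average turnaround = 57/3 = 19.0

19.0


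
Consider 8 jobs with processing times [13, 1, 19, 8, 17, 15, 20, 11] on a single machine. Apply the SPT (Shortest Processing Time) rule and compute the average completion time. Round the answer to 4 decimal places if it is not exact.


Sort jobs by processing time (SPT order): [1, 8, 11, 13, 15, 17, 19, 20]
Compute completion times sequentially:
  Job 1: processing = 1, completes at 1
  Job 2: processing = 8, completes at 9
  Job 3: processing = 11, completes at 20
  Job 4: processing = 13, completes at 33
  Job 5: processing = 15, completes at 48
  Job 6: processing = 17, completes at 65
  Job 7: processing = 19, completes at 84
  Job 8: processing = 20, completes at 104
Sum of completion times = 364
Average completion time = 364/8 = 45.5

45.5


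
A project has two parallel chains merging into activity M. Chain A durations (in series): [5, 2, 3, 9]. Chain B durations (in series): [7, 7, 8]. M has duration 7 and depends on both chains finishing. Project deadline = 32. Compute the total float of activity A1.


Forward pass: ES(A1) = sum of predecessors on chain A = 0
EF = ES + duration = 0 + 5 = 5
Backward pass: LF(M) = deadline = 32; LS(M) = 32 - 7 = 25
LF(A1) = LS(M) - sum(successors on chain A) = 25 - 14 = 11
LS = LF - duration = 11 - 5 = 6
Total float = LS - ES = 6 - 0 = 6

6


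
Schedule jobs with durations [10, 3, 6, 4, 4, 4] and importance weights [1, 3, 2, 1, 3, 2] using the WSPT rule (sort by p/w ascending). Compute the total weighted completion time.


Compute p/w ratios and sort ascending (WSPT): [(3, 3), (4, 3), (4, 2), (6, 2), (4, 1), (10, 1)]
Compute weighted completion times:
  Job (p=3,w=3): C=3, w*C=3*3=9
  Job (p=4,w=3): C=7, w*C=3*7=21
  Job (p=4,w=2): C=11, w*C=2*11=22
  Job (p=6,w=2): C=17, w*C=2*17=34
  Job (p=4,w=1): C=21, w*C=1*21=21
  Job (p=10,w=1): C=31, w*C=1*31=31
Total weighted completion time = 138

138


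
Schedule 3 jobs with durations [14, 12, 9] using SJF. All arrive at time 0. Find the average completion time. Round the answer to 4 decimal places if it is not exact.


SJF order (ascending): [9, 12, 14]
Completion times:
  Job 1: burst=9, C=9
  Job 2: burst=12, C=21
  Job 3: burst=14, C=35
Average completion = 65/3 = 21.6667

21.6667


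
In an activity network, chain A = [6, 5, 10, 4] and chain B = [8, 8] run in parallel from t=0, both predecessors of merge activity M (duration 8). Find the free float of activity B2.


ES(B2) = sum of predecessors on chain B = 8
EF(B2) = ES + duration = 8 + 8 = 16
Successor of B2 is M. ES(M) = max(sum(A), sum(B)) = max(25, 16) = 25
Free float = ES(successor) - EF(current) = 25 - 16 = 9

9


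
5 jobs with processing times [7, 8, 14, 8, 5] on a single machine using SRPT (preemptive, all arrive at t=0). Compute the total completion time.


Since all jobs arrive at t=0, SRPT equals SPT ordering.
SPT order: [5, 7, 8, 8, 14]
Completion times:
  Job 1: p=5, C=5
  Job 2: p=7, C=12
  Job 3: p=8, C=20
  Job 4: p=8, C=28
  Job 5: p=14, C=42
Total completion time = 5 + 12 + 20 + 28 + 42 = 107

107


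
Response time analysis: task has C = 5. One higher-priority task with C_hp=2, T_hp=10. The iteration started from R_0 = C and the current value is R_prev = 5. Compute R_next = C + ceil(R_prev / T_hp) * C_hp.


R_next = C + ceil(R_prev / T_hp) * C_hp
ceil(5 / 10) = ceil(0.5) = 1
Interference = 1 * 2 = 2
R_next = 5 + 2 = 7

7


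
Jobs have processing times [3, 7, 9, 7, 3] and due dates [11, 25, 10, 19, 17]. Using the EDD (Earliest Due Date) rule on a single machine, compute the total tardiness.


Sort by due date (EDD order): [(9, 10), (3, 11), (3, 17), (7, 19), (7, 25)]
Compute completion times and tardiness:
  Job 1: p=9, d=10, C=9, tardiness=max(0,9-10)=0
  Job 2: p=3, d=11, C=12, tardiness=max(0,12-11)=1
  Job 3: p=3, d=17, C=15, tardiness=max(0,15-17)=0
  Job 4: p=7, d=19, C=22, tardiness=max(0,22-19)=3
  Job 5: p=7, d=25, C=29, tardiness=max(0,29-25)=4
Total tardiness = 8

8


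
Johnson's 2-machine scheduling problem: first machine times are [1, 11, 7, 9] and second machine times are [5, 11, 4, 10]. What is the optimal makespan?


Apply Johnson's rule:
  Group 1 (a <= b): [(1, 1, 5), (4, 9, 10), (2, 11, 11)]
  Group 2 (a > b): [(3, 7, 4)]
Optimal job order: [1, 4, 2, 3]
Schedule:
  Job 1: M1 done at 1, M2 done at 6
  Job 4: M1 done at 10, M2 done at 20
  Job 2: M1 done at 21, M2 done at 32
  Job 3: M1 done at 28, M2 done at 36
Makespan = 36

36


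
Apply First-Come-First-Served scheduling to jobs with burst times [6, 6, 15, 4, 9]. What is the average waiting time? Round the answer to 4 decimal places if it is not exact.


FCFS order (as given): [6, 6, 15, 4, 9]
Waiting times:
  Job 1: wait = 0
  Job 2: wait = 6
  Job 3: wait = 12
  Job 4: wait = 27
  Job 5: wait = 31
Sum of waiting times = 76
Average waiting time = 76/5 = 15.2

15.2


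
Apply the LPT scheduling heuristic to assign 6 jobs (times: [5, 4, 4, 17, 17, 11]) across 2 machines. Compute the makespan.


Sort jobs in decreasing order (LPT): [17, 17, 11, 5, 4, 4]
Assign each job to the least loaded machine:
  Machine 1: jobs [17, 11], load = 28
  Machine 2: jobs [17, 5, 4, 4], load = 30
Makespan = max load = 30

30


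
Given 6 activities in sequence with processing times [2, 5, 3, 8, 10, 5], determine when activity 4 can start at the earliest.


Activity 4 starts after activities 1 through 3 complete.
Predecessor durations: [2, 5, 3]
ES = 2 + 5 + 3 = 10

10


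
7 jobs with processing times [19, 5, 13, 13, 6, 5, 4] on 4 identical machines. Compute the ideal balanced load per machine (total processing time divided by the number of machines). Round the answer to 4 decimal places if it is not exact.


Total processing time = 19 + 5 + 13 + 13 + 6 + 5 + 4 = 65
Number of machines = 4
Ideal balanced load = 65 / 4 = 16.25

16.25


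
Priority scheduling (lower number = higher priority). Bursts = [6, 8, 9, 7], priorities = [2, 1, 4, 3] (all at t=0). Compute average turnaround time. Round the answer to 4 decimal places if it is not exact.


Sort by priority (ascending = highest first):
Order: [(1, 8), (2, 6), (3, 7), (4, 9)]
Completion times:
  Priority 1, burst=8, C=8
  Priority 2, burst=6, C=14
  Priority 3, burst=7, C=21
  Priority 4, burst=9, C=30
Average turnaround = 73/4 = 18.25

18.25


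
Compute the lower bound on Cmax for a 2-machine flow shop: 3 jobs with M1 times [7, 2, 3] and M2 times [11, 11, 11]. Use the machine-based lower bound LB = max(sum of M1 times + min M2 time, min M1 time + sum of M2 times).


LB1 = sum(M1 times) + min(M2 times) = 12 + 11 = 23
LB2 = min(M1 times) + sum(M2 times) = 2 + 33 = 35
Lower bound = max(LB1, LB2) = max(23, 35) = 35

35


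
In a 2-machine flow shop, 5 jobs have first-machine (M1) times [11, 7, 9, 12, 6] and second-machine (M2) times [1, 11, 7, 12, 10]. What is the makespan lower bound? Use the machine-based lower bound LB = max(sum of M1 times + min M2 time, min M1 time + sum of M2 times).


LB1 = sum(M1 times) + min(M2 times) = 45 + 1 = 46
LB2 = min(M1 times) + sum(M2 times) = 6 + 41 = 47
Lower bound = max(LB1, LB2) = max(46, 47) = 47

47


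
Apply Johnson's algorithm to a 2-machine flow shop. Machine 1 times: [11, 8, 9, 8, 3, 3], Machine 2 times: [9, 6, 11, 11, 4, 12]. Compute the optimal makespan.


Apply Johnson's rule:
  Group 1 (a <= b): [(5, 3, 4), (6, 3, 12), (4, 8, 11), (3, 9, 11)]
  Group 2 (a > b): [(1, 11, 9), (2, 8, 6)]
Optimal job order: [5, 6, 4, 3, 1, 2]
Schedule:
  Job 5: M1 done at 3, M2 done at 7
  Job 6: M1 done at 6, M2 done at 19
  Job 4: M1 done at 14, M2 done at 30
  Job 3: M1 done at 23, M2 done at 41
  Job 1: M1 done at 34, M2 done at 50
  Job 2: M1 done at 42, M2 done at 56
Makespan = 56

56


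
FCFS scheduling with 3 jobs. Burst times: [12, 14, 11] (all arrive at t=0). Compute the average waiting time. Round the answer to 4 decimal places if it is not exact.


FCFS order (as given): [12, 14, 11]
Waiting times:
  Job 1: wait = 0
  Job 2: wait = 12
  Job 3: wait = 26
Sum of waiting times = 38
Average waiting time = 38/3 = 12.6667

12.6667


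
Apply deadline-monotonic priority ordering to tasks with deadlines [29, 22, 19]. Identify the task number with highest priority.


Sort tasks by relative deadline (ascending):
  Task 3: deadline = 19
  Task 2: deadline = 22
  Task 1: deadline = 29
Priority order (highest first): [3, 2, 1]
Highest priority task = 3

3


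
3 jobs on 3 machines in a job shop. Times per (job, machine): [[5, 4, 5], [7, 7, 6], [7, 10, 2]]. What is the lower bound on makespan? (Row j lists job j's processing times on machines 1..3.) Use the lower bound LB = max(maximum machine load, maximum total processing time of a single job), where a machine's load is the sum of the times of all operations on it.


Machine loads:
  Machine 1: 5 + 7 + 7 = 19
  Machine 2: 4 + 7 + 10 = 21
  Machine 3: 5 + 6 + 2 = 13
Max machine load = 21
Job totals:
  Job 1: 14
  Job 2: 20
  Job 3: 19
Max job total = 20
Lower bound = max(21, 20) = 21

21


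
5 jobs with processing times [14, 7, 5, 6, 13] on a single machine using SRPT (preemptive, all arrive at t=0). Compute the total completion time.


Since all jobs arrive at t=0, SRPT equals SPT ordering.
SPT order: [5, 6, 7, 13, 14]
Completion times:
  Job 1: p=5, C=5
  Job 2: p=6, C=11
  Job 3: p=7, C=18
  Job 4: p=13, C=31
  Job 5: p=14, C=45
Total completion time = 5 + 11 + 18 + 31 + 45 = 110

110


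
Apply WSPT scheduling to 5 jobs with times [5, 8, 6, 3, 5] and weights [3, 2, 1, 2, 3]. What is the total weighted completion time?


Compute p/w ratios and sort ascending (WSPT): [(3, 2), (5, 3), (5, 3), (8, 2), (6, 1)]
Compute weighted completion times:
  Job (p=3,w=2): C=3, w*C=2*3=6
  Job (p=5,w=3): C=8, w*C=3*8=24
  Job (p=5,w=3): C=13, w*C=3*13=39
  Job (p=8,w=2): C=21, w*C=2*21=42
  Job (p=6,w=1): C=27, w*C=1*27=27
Total weighted completion time = 138

138


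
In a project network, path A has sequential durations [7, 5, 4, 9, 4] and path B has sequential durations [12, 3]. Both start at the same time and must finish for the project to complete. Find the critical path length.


Path A total = 7 + 5 + 4 + 9 + 4 = 29
Path B total = 12 + 3 = 15
Critical path = longest path = max(29, 15) = 29

29


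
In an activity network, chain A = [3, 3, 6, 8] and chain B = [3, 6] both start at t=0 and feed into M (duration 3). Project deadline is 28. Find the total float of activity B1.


Forward pass: ES(B1) = sum of predecessors on chain B = 0
EF = ES + duration = 0 + 3 = 3
Backward pass: LF(M) = deadline = 28; LS(M) = 28 - 3 = 25
LF(B1) = LS(M) - sum(successors on chain B) = 25 - 6 = 19
LS = LF - duration = 19 - 3 = 16
Total float = LS - ES = 16 - 0 = 16

16


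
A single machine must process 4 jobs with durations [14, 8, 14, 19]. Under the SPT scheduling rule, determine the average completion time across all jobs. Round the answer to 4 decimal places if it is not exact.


Sort jobs by processing time (SPT order): [8, 14, 14, 19]
Compute completion times sequentially:
  Job 1: processing = 8, completes at 8
  Job 2: processing = 14, completes at 22
  Job 3: processing = 14, completes at 36
  Job 4: processing = 19, completes at 55
Sum of completion times = 121
Average completion time = 121/4 = 30.25

30.25


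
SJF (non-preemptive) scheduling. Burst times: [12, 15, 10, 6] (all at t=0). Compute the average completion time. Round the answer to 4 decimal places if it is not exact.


SJF order (ascending): [6, 10, 12, 15]
Completion times:
  Job 1: burst=6, C=6
  Job 2: burst=10, C=16
  Job 3: burst=12, C=28
  Job 4: burst=15, C=43
Average completion = 93/4 = 23.25

23.25


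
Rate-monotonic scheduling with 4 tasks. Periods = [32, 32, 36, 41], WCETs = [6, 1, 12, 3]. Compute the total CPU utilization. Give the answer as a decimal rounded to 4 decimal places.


Compute individual utilizations (exact fractions):
  Task 1: C/T = 6/32 = 3/16 (approx. 0.1875)
  Task 2: C/T = 1/32 (approx. 0.0313)
  Task 3: C/T = 12/36 = 1/3 (approx. 0.3333)
  Task 4: C/T = 3/41 (approx. 0.0732)
Total utilization U = 3/16 + 1/32 + 1/3 + 3/41 = 2461/3936
Rounded to 4 decimal places: U = 0.6253
RM (Liu & Layland) bound for 4 tasks = 0.756828; compare with U = 2461/3936 (approx. 0.625254)
U <= bound, so schedulable by RM sufficient condition.

0.6253


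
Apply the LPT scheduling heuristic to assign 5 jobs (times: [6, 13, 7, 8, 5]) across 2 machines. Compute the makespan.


Sort jobs in decreasing order (LPT): [13, 8, 7, 6, 5]
Assign each job to the least loaded machine:
  Machine 1: jobs [13, 6], load = 19
  Machine 2: jobs [8, 7, 5], load = 20
Makespan = max load = 20

20


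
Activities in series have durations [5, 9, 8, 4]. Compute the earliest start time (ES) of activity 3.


Activity 3 starts after activities 1 through 2 complete.
Predecessor durations: [5, 9]
ES = 5 + 9 = 14

14


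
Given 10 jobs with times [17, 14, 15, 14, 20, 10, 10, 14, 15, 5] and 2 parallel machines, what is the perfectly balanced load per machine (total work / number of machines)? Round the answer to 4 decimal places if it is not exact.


Total processing time = 17 + 14 + 15 + 14 + 20 + 10 + 10 + 14 + 15 + 5 = 134
Number of machines = 2
Ideal balanced load = 134 / 2 = 67.0

67.0


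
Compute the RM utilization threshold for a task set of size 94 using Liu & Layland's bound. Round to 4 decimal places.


Compute 2^(1/94) = 1.0074011604
Subtract 1: 1.0074011604 - 1 = 0.0074011604
Multiply by n: 94 * 0.0074011604 = 0.6957090776
Round to 4 dp: 0.6957

0.6957


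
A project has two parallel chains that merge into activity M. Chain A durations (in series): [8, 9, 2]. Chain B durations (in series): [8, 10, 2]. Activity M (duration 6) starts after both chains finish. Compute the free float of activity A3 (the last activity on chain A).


ES(A3) = sum of predecessors on chain A = 17
EF(A3) = ES + duration = 17 + 2 = 19
Successor of A3 is M. ES(M) = max(sum(A), sum(B)) = max(19, 20) = 20
Free float = ES(successor) - EF(current) = 20 - 19 = 1

1


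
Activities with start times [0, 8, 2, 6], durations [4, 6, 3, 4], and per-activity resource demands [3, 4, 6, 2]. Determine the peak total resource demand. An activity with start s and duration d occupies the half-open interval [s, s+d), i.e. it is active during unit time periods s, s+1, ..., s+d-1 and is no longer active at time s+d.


Each activity i is active on [start_i, start_i + duration_i).
Compute total resource usage per time slot:
  t=0: active resources = [3], total = 3
  t=1: active resources = [3], total = 3
  t=2: active resources = [3, 6], total = 9
  t=3: active resources = [3, 6], total = 9
  t=4: active resources = [6], total = 6
  t=5: active resources = [], total = 0
  t=6: active resources = [2], total = 2
  t=7: active resources = [2], total = 2
  t=8: active resources = [4, 2], total = 6
  t=9: active resources = [4, 2], total = 6
  t=10: active resources = [4], total = 4
  t=11: active resources = [4], total = 4
  t=12: active resources = [4], total = 4
  t=13: active resources = [4], total = 4
Peak resource demand = 9

9


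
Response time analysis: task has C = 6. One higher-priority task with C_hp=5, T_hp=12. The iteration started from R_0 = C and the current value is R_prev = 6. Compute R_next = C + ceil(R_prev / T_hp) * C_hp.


R_next = C + ceil(R_prev / T_hp) * C_hp
ceil(6 / 12) = ceil(0.5) = 1
Interference = 1 * 5 = 5
R_next = 6 + 5 = 11

11


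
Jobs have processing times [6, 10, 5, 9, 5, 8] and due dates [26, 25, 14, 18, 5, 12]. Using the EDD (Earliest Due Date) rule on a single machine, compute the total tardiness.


Sort by due date (EDD order): [(5, 5), (8, 12), (5, 14), (9, 18), (10, 25), (6, 26)]
Compute completion times and tardiness:
  Job 1: p=5, d=5, C=5, tardiness=max(0,5-5)=0
  Job 2: p=8, d=12, C=13, tardiness=max(0,13-12)=1
  Job 3: p=5, d=14, C=18, tardiness=max(0,18-14)=4
  Job 4: p=9, d=18, C=27, tardiness=max(0,27-18)=9
  Job 5: p=10, d=25, C=37, tardiness=max(0,37-25)=12
  Job 6: p=6, d=26, C=43, tardiness=max(0,43-26)=17
Total tardiness = 43

43


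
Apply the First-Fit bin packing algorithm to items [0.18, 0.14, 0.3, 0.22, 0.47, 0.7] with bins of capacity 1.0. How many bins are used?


Place items sequentially using First-Fit:
  Item 0.18 -> new Bin 1
  Item 0.14 -> Bin 1 (now 0.32)
  Item 0.3 -> Bin 1 (now 0.62)
  Item 0.22 -> Bin 1 (now 0.84)
  Item 0.47 -> new Bin 2
  Item 0.7 -> new Bin 3
Total bins used = 3

3


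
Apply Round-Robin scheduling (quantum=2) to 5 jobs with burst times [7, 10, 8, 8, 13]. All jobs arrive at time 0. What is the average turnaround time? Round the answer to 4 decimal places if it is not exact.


Time quantum = 2
Execution trace:
  J1 runs 2 units, time = 2
  J2 runs 2 units, time = 4
  J3 runs 2 units, time = 6
  J4 runs 2 units, time = 8
  J5 runs 2 units, time = 10
  J1 runs 2 units, time = 12
  J2 runs 2 units, time = 14
  J3 runs 2 units, time = 16
  J4 runs 2 units, time = 18
  J5 runs 2 units, time = 20
  J1 runs 2 units, time = 22
  J2 runs 2 units, time = 24
  J3 runs 2 units, time = 26
  J4 runs 2 units, time = 28
  J5 runs 2 units, time = 30
  J1 runs 1 units, time = 31
  J2 runs 2 units, time = 33
  J3 runs 2 units, time = 35
  J4 runs 2 units, time = 37
  J5 runs 2 units, time = 39
  J2 runs 2 units, time = 41
  J5 runs 2 units, time = 43
  J5 runs 2 units, time = 45
  J5 runs 1 units, time = 46
Finish times: [31, 41, 35, 37, 46]
Average turnaround = 190/5 = 38.0

38.0


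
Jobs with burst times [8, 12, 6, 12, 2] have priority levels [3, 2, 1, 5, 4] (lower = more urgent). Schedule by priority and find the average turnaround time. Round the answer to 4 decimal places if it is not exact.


Sort by priority (ascending = highest first):
Order: [(1, 6), (2, 12), (3, 8), (4, 2), (5, 12)]
Completion times:
  Priority 1, burst=6, C=6
  Priority 2, burst=12, C=18
  Priority 3, burst=8, C=26
  Priority 4, burst=2, C=28
  Priority 5, burst=12, C=40
Average turnaround = 118/5 = 23.6

23.6


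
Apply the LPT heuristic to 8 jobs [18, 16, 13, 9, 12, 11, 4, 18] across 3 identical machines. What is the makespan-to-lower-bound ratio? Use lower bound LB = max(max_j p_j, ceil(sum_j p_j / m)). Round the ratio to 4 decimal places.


LPT order: [18, 18, 16, 13, 12, 11, 9, 4]
Machine loads after assignment: [30, 38, 33]
LPT makespan = 38
Lower bound = max(max_job, ceil(total/3)) = max(18, 34) = 34
Ratio = 38 / 34 = 1.1176

1.1176


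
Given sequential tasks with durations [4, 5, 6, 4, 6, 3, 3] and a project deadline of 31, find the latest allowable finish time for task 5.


LF(activity 5) = deadline - sum of successor durations
Successors: activities 6 through 7 with durations [3, 3]
Sum of successor durations = 6
LF = 31 - 6 = 25

25


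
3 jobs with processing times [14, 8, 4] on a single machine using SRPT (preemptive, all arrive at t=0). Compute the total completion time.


Since all jobs arrive at t=0, SRPT equals SPT ordering.
SPT order: [4, 8, 14]
Completion times:
  Job 1: p=4, C=4
  Job 2: p=8, C=12
  Job 3: p=14, C=26
Total completion time = 4 + 12 + 26 = 42

42


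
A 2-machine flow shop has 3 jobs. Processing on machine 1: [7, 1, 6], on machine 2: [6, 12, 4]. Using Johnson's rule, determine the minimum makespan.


Apply Johnson's rule:
  Group 1 (a <= b): [(2, 1, 12)]
  Group 2 (a > b): [(1, 7, 6), (3, 6, 4)]
Optimal job order: [2, 1, 3]
Schedule:
  Job 2: M1 done at 1, M2 done at 13
  Job 1: M1 done at 8, M2 done at 19
  Job 3: M1 done at 14, M2 done at 23
Makespan = 23

23


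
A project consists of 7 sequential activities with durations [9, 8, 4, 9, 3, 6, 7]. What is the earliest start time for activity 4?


Activity 4 starts after activities 1 through 3 complete.
Predecessor durations: [9, 8, 4]
ES = 9 + 8 + 4 = 21

21


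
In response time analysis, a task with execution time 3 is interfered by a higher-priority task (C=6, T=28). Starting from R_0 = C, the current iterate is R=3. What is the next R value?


R_next = C + ceil(R_prev / T_hp) * C_hp
ceil(3 / 28) = ceil(0.1071) = 1
Interference = 1 * 6 = 6
R_next = 3 + 6 = 9

9


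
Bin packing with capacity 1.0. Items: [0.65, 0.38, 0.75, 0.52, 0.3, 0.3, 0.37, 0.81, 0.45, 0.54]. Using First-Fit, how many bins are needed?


Place items sequentially using First-Fit:
  Item 0.65 -> new Bin 1
  Item 0.38 -> new Bin 2
  Item 0.75 -> new Bin 3
  Item 0.52 -> Bin 2 (now 0.9)
  Item 0.3 -> Bin 1 (now 0.95)
  Item 0.3 -> new Bin 4
  Item 0.37 -> Bin 4 (now 0.67)
  Item 0.81 -> new Bin 5
  Item 0.45 -> new Bin 6
  Item 0.54 -> Bin 6 (now 0.99)
Total bins used = 6

6


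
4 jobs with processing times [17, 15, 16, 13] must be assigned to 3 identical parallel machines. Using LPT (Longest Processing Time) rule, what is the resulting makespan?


Sort jobs in decreasing order (LPT): [17, 16, 15, 13]
Assign each job to the least loaded machine:
  Machine 1: jobs [17], load = 17
  Machine 2: jobs [16], load = 16
  Machine 3: jobs [15, 13], load = 28
Makespan = max load = 28

28


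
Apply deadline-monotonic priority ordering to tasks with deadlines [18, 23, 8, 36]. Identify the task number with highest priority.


Sort tasks by relative deadline (ascending):
  Task 3: deadline = 8
  Task 1: deadline = 18
  Task 2: deadline = 23
  Task 4: deadline = 36
Priority order (highest first): [3, 1, 2, 4]
Highest priority task = 3

3


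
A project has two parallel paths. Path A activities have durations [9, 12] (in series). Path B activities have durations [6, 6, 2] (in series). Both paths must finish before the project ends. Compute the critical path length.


Path A total = 9 + 12 = 21
Path B total = 6 + 6 + 2 = 14
Critical path = longest path = max(21, 14) = 21

21


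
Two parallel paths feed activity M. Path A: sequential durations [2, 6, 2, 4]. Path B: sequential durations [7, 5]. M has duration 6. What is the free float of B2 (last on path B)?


ES(B2) = sum of predecessors on chain B = 7
EF(B2) = ES + duration = 7 + 5 = 12
Successor of B2 is M. ES(M) = max(sum(A), sum(B)) = max(14, 12) = 14
Free float = ES(successor) - EF(current) = 14 - 12 = 2

2


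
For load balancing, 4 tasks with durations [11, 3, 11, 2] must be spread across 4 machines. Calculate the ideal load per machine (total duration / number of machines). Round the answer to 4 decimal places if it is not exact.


Total processing time = 11 + 3 + 11 + 2 = 27
Number of machines = 4
Ideal balanced load = 27 / 4 = 6.75

6.75


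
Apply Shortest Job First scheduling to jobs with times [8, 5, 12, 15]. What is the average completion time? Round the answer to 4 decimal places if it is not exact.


SJF order (ascending): [5, 8, 12, 15]
Completion times:
  Job 1: burst=5, C=5
  Job 2: burst=8, C=13
  Job 3: burst=12, C=25
  Job 4: burst=15, C=40
Average completion = 83/4 = 20.75

20.75


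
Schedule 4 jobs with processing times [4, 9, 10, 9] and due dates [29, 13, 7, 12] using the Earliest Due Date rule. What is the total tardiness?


Sort by due date (EDD order): [(10, 7), (9, 12), (9, 13), (4, 29)]
Compute completion times and tardiness:
  Job 1: p=10, d=7, C=10, tardiness=max(0,10-7)=3
  Job 2: p=9, d=12, C=19, tardiness=max(0,19-12)=7
  Job 3: p=9, d=13, C=28, tardiness=max(0,28-13)=15
  Job 4: p=4, d=29, C=32, tardiness=max(0,32-29)=3
Total tardiness = 28

28


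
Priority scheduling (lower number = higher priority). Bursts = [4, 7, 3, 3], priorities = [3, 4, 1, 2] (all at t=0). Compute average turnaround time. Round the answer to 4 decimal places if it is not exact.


Sort by priority (ascending = highest first):
Order: [(1, 3), (2, 3), (3, 4), (4, 7)]
Completion times:
  Priority 1, burst=3, C=3
  Priority 2, burst=3, C=6
  Priority 3, burst=4, C=10
  Priority 4, burst=7, C=17
Average turnaround = 36/4 = 9.0

9.0
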